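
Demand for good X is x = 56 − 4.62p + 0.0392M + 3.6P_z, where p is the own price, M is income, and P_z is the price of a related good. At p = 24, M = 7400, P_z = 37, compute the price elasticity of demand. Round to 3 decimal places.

Evaluating quantity at (p, M, P_z) gives x = 56 − 4.62(24) + 0.0392(7400) + 3.6(37) = 56 − 110.88 + 290.08 + 133.2 = 368.4.
∂x/∂p = −4.62, so E_p = (−4.62)·(24/368.4) ≈ -0.301.
|E_p| < 1: demand is inelastic.

-0.301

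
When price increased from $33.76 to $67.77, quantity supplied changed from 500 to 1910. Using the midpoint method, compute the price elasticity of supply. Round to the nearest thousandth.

1.747

%ΔQ = (1910 − 500)/[(500 + 1910)/2] = 1410/1205 ≈ 1.1701.
%Δp = (67.77 − 33.76)/[(33.76 + 67.77)/2] = 34.01/50.765 ≈ 0.6699.
Arc elasticity E = %ΔQ/%Δp ≈ 1.1701/0.6699 ≈ 1.747.
|E| > 1: supply is elastic over this range.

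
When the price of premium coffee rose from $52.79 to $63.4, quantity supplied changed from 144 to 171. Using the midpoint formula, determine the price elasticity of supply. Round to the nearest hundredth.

0.94

%ΔQ = (171 − 144)/[(144 + 171)/2] = 27/157.5 ≈ 0.1714.
%Δp = (63.4 − 52.79)/[(52.79 + 63.4)/2] = 10.61/58.095 ≈ 0.1826.
Arc elasticity E = %ΔQ/%Δp ≈ 0.1714/0.1826 ≈ 0.94.
|E| < 1: supply is inelastic over this range.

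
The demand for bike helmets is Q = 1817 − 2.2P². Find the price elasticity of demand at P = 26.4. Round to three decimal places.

-10.810

At P = 26.4, Q = 283.688.
dQ/dP = −2·2.2·P = −116.16.
Point elasticity E = (dQ/dP)·(P/Q) = -116.16 × 26.4/283.688 ≈ -10.810.
|E| > 1, so demand is elastic at this price.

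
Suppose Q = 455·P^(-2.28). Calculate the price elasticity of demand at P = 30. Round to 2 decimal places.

For a Cobb–Douglas (constant-elasticity) form Q = A·P^α·…, the elasticity with respect to P equals the exponent α at every point.
Here the exponent on P is -2.28, so the price elasticity of demand is -2.28.

-2.28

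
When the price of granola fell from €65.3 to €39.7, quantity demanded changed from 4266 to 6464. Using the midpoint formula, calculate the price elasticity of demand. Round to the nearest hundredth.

%Δq = (6464 − 4266)/[(4266 + 6464)/2] = 2198/5365 ≈ 0.4097.
%Δp = (39.7 − 65.3)/[(65.3 + 39.7)/2] = -25.6/52.5 ≈ -0.4876.
Arc elasticity E = %Δq/%Δp ≈ 0.4097/-0.4876 ≈ -0.84.
|E| < 1: demand is inelastic over this range.

-0.84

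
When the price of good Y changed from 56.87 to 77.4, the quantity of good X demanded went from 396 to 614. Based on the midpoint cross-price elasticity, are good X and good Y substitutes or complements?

substitutes

%ΔQ_x = (614 − 396)/[(396+614)/2] = 218/505 ≈ 0.4317.
%ΔP_y = (77.4 − 56.87)/[(56.87+77.4)/2] ≈ 0.3058.
E_xy = 0.4317/0.3058 ≈ 1.412.
E_xy > 0, so the goods are substitutes.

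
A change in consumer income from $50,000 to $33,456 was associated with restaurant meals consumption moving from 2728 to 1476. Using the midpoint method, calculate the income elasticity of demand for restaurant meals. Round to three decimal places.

%ΔQ = (1476 − 2728)/[(2728+1476)/2] = -1252/2102 ≈ -0.5956.
%ΔI = (33,456 − 50,000)/[(50,000+33,456)/2] = -16544/41728 ≈ -0.3965.
E_I = %ΔQ/%ΔI ≈ 1.502.
E_I > 1: normal good (luxury).

1.502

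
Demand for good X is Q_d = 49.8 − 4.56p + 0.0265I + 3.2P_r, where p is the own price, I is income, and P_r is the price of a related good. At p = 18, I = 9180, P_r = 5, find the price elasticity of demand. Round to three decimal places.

First evaluate Q_d: 49.8 − 4.56(18) + 0.0265(9180) + 3.2(5) = 49.8 − 82.08 + 243.27 + 16 = 226.99.
∂Q_d/∂p = −4.56, so E_p = (−4.56)·(18/226.99) ≈ -0.362.
|E_p| < 1: demand is inelastic.

-0.362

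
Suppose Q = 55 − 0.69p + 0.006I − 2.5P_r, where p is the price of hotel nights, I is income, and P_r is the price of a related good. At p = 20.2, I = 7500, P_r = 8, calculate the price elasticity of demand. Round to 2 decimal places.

Evaluating quantity at (p, I, P_r) gives Q = 55 − 0.69(20.2) + 0.006(7500) − 2.5(8) = 55 − 13.938 + 45 − 20 = 66.062.
∂Q/∂p = −0.69, so E_p = (−0.69)·(20.2/66.062) ≈ -0.21.
|E_p| < 1: demand is inelastic.

-0.21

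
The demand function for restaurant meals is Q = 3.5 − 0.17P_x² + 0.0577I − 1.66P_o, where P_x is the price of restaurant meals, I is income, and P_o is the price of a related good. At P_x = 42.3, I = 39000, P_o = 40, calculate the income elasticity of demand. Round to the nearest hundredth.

Q = 3.5 − 0.17(42.3)² + 0.0577(39000) − 1.66(40) = 3.5 − 304.1793 + 2250.3 − 66.4 = 1883.2207.
∂Q/∂I = +0.0577, so E_I = 0.0577·(39000/1883.2207) ≈ 1.19.
E_I > 1: normal good (luxury).

1.19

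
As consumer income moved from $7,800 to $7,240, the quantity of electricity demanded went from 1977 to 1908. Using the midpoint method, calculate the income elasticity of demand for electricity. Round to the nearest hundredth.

%ΔQ = (1908 − 1977)/[(1977+1908)/2] = -69/1942.5 ≈ -0.0355.
%ΔI = (7,240 − 7,800)/[(7,800+7,240)/2] = -560/7520 ≈ -0.0745.
E_I = %ΔQ/%ΔI ≈ 0.48.
E_I ∈ (0,1): normal good (necessity).

0.48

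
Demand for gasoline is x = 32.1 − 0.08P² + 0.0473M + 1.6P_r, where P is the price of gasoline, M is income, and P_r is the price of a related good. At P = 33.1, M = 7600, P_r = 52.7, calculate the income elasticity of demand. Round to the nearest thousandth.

0.926

At the given point, x = 32.1 − 0.08(33.1)² + 0.0473(7600) + 1.6(52.7) = 32.1 − 87.6488 + 359.48 + 84.32 = 388.2512.
∂x/∂M = +0.0473, so E_I = 0.0473·(7600/388.2512) ≈ 0.926.
E_I ∈ (0,1): normal good (necessity).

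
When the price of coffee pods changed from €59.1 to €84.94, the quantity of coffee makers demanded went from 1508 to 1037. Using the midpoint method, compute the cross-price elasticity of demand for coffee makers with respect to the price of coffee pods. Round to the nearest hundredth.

%ΔQ_x = (1037 − 1508)/[(1508+1037)/2] = -471/1272.5 ≈ -0.3701.
%ΔP_y = (84.94 − 59.1)/[(59.1+84.94)/2] ≈ 0.3588.
E_xy = -0.3701/0.3588 ≈ -1.03.
E_xy < 0, so coffee makers and coffee pods are complements.

-1.03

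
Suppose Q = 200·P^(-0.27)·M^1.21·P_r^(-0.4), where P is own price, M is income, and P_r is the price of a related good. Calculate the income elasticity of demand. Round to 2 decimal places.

For a Cobb–Douglas (constant-elasticity) form Q = A·M^α·…, the elasticity with respect to M equals the exponent α at every point.
Here the exponent on M is 1.21, so the income elasticity of demand is 1.21.

1.21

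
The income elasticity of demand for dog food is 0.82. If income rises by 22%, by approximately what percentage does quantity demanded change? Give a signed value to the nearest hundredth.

%ΔQ ≈ E × %ΔI = (0.82) × (22%) = 18.04%.

18.04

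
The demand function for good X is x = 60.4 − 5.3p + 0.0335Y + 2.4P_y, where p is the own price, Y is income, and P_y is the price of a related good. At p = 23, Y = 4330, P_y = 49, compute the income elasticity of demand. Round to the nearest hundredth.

Evaluating quantity at (p, Y, P_y) gives x = 60.4 − 5.3(23) + 0.0335(4330) + 2.4(49) = 60.4 − 121.9 + 145.055 + 117.6 = 201.155.
∂x/∂Y = +0.0335, so E_I = 0.0335·(4330/201.155) ≈ 0.72.
E_I ∈ (0,1): normal good (necessity).

0.72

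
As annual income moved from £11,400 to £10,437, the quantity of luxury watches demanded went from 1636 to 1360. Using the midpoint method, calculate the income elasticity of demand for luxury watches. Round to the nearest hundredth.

2.09

%ΔQ = (1360 − 1636)/[(1636+1360)/2] = -276/1498 ≈ -0.1842.
%ΔM = (10,437 − 11,400)/[(11,400+10,437)/2] = -963/10918.5 ≈ -0.0882.
E_I = %ΔQ/%ΔM ≈ 2.09.
E_I > 1: normal good (luxury).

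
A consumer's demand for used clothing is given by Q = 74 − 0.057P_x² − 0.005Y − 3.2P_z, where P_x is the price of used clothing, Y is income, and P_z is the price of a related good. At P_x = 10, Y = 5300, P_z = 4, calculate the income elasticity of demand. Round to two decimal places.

-0.91

Q = 74 − 0.057(10)² − 0.005(5300) − 3.2(4) = 74 − 5.7 − 26.5 − 12.8 = 29.
∂Q/∂Y = −0.005, so E_I = -0.005·(5300/29) ≈ -0.91.
E_I < 0: inferior good.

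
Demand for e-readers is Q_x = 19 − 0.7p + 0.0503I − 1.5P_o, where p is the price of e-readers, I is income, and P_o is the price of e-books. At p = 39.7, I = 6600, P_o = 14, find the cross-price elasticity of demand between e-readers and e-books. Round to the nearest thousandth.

-0.069

Q_x = 19 − 0.7(39.7) + 0.0503(6600) − 1.5(14) = 19 − 27.79 + 331.98 − 21 = 302.19.
∂Q_x/∂P_o = −1.5, so E_xy = -1.5·(14/302.19) ≈ -0.069.
E_xy < 0: the goods are complements.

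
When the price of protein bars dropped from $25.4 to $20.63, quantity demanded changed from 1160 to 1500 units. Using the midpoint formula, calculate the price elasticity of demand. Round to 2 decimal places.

-1.23

%Δq = (1500 − 1160)/[(1160 + 1500)/2] = 340/1330 ≈ 0.2556.
%Δp = (20.63 − 25.4)/[(25.4 + 20.63)/2] = -4.77/23.015 ≈ -0.2073.
Arc elasticity E = %Δq/%Δp ≈ 0.2556/-0.2073 ≈ -1.23.
|E| > 1: demand is elastic over this range.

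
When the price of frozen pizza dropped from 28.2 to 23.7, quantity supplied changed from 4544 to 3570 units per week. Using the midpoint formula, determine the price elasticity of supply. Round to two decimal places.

1.38

%ΔQ = (3570 − 4544)/[(4544 + 3570)/2] = -974/4057 ≈ -0.2401.
%Δp = (23.7 − 28.2)/[(28.2 + 23.7)/2] = -4.5/25.95 ≈ -0.1734.
Arc elasticity E = %ΔQ/%Δp ≈ -0.2401/-0.1734 ≈ 1.38.
|E| > 1: supply is elastic over this range.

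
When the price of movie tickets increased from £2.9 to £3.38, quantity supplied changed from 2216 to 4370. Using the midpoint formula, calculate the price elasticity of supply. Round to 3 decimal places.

%Δq = (4370 − 2216)/[(2216 + 4370)/2] = 2154/3293 ≈ 0.6541.
%ΔP = (3.38 − 2.9)/[(2.9 + 3.38)/2] = 0.48/3.14 ≈ 0.1529.
Arc elasticity E = %Δq/%ΔP ≈ 0.6541/0.1529 ≈ 4.279.
|E| > 1: supply is elastic over this range.

4.279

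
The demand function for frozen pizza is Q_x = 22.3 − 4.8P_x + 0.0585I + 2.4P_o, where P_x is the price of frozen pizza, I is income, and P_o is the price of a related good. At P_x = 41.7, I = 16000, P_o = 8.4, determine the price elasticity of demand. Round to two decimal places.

Q_x = 22.3 − 4.8(41.7) + 0.0585(16000) + 2.4(8.4) = 22.3 − 200.16 + 936 + 20.16 = 778.3.
∂Q_x/∂P_x = −4.8, so E_p = (−4.8)·(41.7/778.3) ≈ -0.26.
|E_p| < 1: demand is inelastic.

-0.26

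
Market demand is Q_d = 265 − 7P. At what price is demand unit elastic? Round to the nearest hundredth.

For linear demand Q_d = a − bP, E = −bP/(a − bP). |E| = 1 ⇒ bP = a − bP ⇒ P = a/(2b).
P = 265/(2·7) ≈ 18.93.

18.93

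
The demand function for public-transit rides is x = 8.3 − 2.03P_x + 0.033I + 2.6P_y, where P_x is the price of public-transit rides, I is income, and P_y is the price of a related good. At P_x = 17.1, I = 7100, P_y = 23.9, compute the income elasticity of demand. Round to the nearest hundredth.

First evaluate x: 8.3 − 2.03(17.1) + 0.033(7100) + 2.6(23.9) = 8.3 − 34.713 + 234.3 + 62.14 = 270.027.
∂x/∂I = +0.033, so E_I = 0.033·(7100/270.027) ≈ 0.87.
E_I ∈ (0,1): normal good (necessity).

0.87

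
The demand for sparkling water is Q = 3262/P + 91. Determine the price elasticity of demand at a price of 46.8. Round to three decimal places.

-0.434

At P = 46.8, Q = 160.7009.
dQ/dP = −3262/P² = −1.4893.
Point elasticity E = (dQ/dP)·(P/Q) = -1.4893 × 46.8/160.7009 ≈ -0.434.
|E| < 1, so demand is inelastic at this price.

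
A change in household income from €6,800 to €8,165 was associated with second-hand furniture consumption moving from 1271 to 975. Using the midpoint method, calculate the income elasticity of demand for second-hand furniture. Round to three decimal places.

%ΔQ = (975 − 1271)/[(1271+975)/2] = -296/1123 ≈ -0.2636.
%ΔY = (8,165 − 6,800)/[(6,800+8,165)/2] = 1365/7482.5 ≈ 0.1824.
E_I = %ΔQ/%ΔY ≈ -1.445.
E_I < 0: inferior good.

-1.445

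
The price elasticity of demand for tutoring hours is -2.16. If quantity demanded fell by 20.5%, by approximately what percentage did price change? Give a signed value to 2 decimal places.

9.49

%ΔQ ≈ E × %ΔP ⇒ %ΔP = %ΔQ / E = (-20.5%)/(-2.16) ≈ 9.49%.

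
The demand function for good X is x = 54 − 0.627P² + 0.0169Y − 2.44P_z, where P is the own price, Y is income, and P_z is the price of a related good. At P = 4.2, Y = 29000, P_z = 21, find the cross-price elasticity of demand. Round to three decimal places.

At the given point, x = 54 − 0.627(4.2)² + 0.0169(29000) − 2.44(21) = 54 − 11.0603 + 490.1 − 51.24 = 481.7997.
∂x/∂P_z = −2.44, so E_xy = -2.44·(21/481.7997) ≈ -0.106.
E_xy < 0: the goods are complements.

-0.106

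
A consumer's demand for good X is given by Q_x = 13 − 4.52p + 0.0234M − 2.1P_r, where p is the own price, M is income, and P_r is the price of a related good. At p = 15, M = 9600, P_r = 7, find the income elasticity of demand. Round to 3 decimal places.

1.448

Substituting, Q_x = 13 − 4.52(15) + 0.0234(9600) − 2.1(7) = 13 − 67.8 + 224.64 − 14.7 = 155.14.
∂Q_x/∂M = +0.0234, so E_I = 0.0234·(9600/155.14) ≈ 1.448.
E_I > 1: normal good (luxury).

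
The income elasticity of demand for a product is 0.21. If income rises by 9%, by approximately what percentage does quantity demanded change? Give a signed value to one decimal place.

1.9

%ΔQ ≈ E × %ΔI = (0.21) × (9%) ≈ 1.9%.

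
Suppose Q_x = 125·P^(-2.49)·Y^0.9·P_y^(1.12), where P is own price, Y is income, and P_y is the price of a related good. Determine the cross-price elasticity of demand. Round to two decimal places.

1.12

For a Cobb–Douglas (constant-elasticity) form Q_x = A·P_y^α·…, the elasticity with respect to P_y equals the exponent α at every point.
Here the exponent on P_y is 1.12, so the cross-price elasticity of demand is 1.12.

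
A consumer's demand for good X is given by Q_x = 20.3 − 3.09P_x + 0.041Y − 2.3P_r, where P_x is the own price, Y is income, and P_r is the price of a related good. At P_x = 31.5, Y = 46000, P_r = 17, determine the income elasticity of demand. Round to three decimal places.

Q_x = 20.3 − 3.09(31.5) + 0.041(46000) − 2.3(17) = 20.3 − 97.335 + 1886 − 39.1 = 1769.865.
∂Q_x/∂Y = +0.041, so E_I = 0.041·(46000/1769.865) ≈ 1.066.
E_I > 1: normal good (luxury).

1.066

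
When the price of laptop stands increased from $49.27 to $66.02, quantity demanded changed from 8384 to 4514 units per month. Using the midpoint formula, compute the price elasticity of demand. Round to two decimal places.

-2.07

%Δq = (4514 − 8384)/[(8384 + 4514)/2] = -3870/6449 ≈ -0.6001.
%Δp = (66.02 − 49.27)/[(49.27 + 66.02)/2] = 16.75/57.645 ≈ 0.2906.
Arc elasticity E = %Δq/%Δp ≈ -0.6001/0.2906 ≈ -2.07.
|E| > 1: demand is elastic over this range.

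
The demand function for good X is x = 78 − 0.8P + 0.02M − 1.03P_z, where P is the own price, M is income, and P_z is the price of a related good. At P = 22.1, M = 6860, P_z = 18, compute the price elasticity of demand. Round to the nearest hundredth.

Evaluating quantity at (P, M, P_z) gives x = 78 − 0.8(22.1) + 0.02(6860) − 1.03(18) = 78 − 17.68 + 137.2 − 18.54 = 178.98.
∂x/∂P = −0.8, so E_p = (−0.8)·(22.1/178.98) ≈ -0.10.
|E_p| < 1: demand is inelastic.

-0.10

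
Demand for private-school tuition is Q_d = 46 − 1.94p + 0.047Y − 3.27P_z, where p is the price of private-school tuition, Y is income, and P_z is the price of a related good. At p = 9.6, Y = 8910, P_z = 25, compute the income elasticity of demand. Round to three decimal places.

1.149

Q_d = 46 − 1.94(9.6) + 0.047(8910) − 3.27(25) = 46 − 18.624 + 418.77 − 81.75 = 364.396.
∂Q_d/∂Y = +0.047, so E_I = 0.047·(8910/364.396) ≈ 1.149.
E_I > 1: normal good (luxury).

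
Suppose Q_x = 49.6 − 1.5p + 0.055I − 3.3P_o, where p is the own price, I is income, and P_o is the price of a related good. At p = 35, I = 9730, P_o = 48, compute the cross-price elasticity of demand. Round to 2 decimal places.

-0.42

Evaluating quantity at (p, I, P_o) gives Q_x = 49.6 − 1.5(35) + 0.055(9730) − 3.3(48) = 49.6 − 52.5 + 535.15 − 158.4 = 373.85.
∂Q_x/∂P_o = −3.3, so E_xy = -3.3·(48/373.85) ≈ -0.42.
E_xy < 0: the goods are complements.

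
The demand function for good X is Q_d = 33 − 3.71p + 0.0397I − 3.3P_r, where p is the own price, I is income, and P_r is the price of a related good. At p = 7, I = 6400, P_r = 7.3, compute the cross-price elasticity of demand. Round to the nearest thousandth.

-0.102

Q_d = 33 − 3.71(7) + 0.0397(6400) − 3.3(7.3) = 33 − 25.97 + 254.08 − 24.09 = 237.02.
∂Q_d/∂P_r = −3.3, so E_xy = -3.3·(7.3/237.02) ≈ -0.102.
E_xy < 0: the goods are complements.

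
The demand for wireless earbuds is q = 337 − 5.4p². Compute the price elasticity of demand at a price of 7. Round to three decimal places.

-7.309

At p = 7, q = 72.4.
dq/dp = −2·5.4·p = −75.6.
Point elasticity E = (dq/dp)·(p/q) = -75.6 × 7/72.4 ≈ -7.309.
|E| > 1, so demand is elastic at this price.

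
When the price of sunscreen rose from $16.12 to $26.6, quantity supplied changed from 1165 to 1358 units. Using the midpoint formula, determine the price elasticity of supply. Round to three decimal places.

%Δq = (1358 − 1165)/[(1165 + 1358)/2] = 193/1261.5 ≈ 0.1530.
%ΔP = (26.6 − 16.12)/[(16.12 + 26.6)/2] = 10.48/21.36 ≈ 0.4906.
Arc elasticity E = %Δq/%ΔP ≈ 0.1530/0.4906 ≈ 0.312.
|E| < 1: supply is inelastic over this range.

0.312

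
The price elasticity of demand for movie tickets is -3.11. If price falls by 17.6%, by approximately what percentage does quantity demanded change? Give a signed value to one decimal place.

%ΔQ ≈ E × %ΔP = (-3.11) × (-17.6%) ≈ 54.7%.

54.7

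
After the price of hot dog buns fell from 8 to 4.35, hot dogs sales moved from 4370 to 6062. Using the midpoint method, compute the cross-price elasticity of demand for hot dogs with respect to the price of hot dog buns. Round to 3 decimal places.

-0.549

%ΔQ_x = (6062 − 4370)/[(4370+6062)/2] = 1692/5216 ≈ 0.3244.
%ΔP_y = (4.35 − 8)/[(8+4.35)/2] ≈ -0.5911.
E_xy = 0.3244/-0.5911 ≈ -0.549.
E_xy < 0, so hot dogs and hot dog buns are complements.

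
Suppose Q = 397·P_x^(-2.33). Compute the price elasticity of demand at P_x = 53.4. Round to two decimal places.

For a Cobb–Douglas (constant-elasticity) form Q = A·P_x^α·…, the elasticity with respect to P_x equals the exponent α at every point.
Here the exponent on P_x is -2.33, so the price elasticity of demand is -2.33.

-2.33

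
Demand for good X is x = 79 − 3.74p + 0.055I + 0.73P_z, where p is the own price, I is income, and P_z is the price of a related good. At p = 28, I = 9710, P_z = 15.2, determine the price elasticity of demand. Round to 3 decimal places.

Evaluating quantity at (p, I, P_z) gives x = 79 − 3.74(28) + 0.055(9710) + 0.73(15.2) = 79 − 104.72 + 534.05 + 11.096 = 519.426.
∂x/∂p = −3.74, so E_p = (−3.74)·(28/519.426) ≈ -0.202.
|E_p| < 1: demand is inelastic.

-0.202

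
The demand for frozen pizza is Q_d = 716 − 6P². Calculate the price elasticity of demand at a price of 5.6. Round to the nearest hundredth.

-0.71

At P = 5.6, Q_d = 527.84.
dQ_d/dP = −2·6·P = −67.2.
Point elasticity E = (dQ_d/dP)·(P/Q_d) = -67.2 × 5.6/527.84 ≈ -0.71.
|E| < 1, so demand is inelastic at this price.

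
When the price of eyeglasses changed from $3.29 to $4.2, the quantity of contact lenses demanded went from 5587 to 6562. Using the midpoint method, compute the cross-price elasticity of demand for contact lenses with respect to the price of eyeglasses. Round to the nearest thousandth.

%ΔQ_x = (6562 − 5587)/[(5587+6562)/2] = 975/6074.5 ≈ 0.1605.
%ΔP_y = (4.2 − 3.29)/[(3.29+4.2)/2] ≈ 0.2430.
E_xy = 0.1605/0.2430 ≈ 0.661.
E_xy > 0, so contact lenses and eyeglasses are substitutes.

0.661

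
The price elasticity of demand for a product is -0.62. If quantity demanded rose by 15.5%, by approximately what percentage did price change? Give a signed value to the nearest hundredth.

-25.00

%ΔQ ≈ E × %ΔP ⇒ %ΔP = %ΔQ / E = (15.5%)/(-0.62) = -25.00%.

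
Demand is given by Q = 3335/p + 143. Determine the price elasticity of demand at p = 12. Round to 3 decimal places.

-0.660

At p = 12, Q = 420.9167.
dQ/dp = −3335/p² = −23.1597.
Point elasticity E = (dQ/dp)·(p/Q) = -23.1597 × 12/420.9167 ≈ -0.660.
|E| < 1, so demand is inelastic at this price.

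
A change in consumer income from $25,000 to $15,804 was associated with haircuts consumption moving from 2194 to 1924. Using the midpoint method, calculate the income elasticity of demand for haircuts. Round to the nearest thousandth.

0.291

%ΔQ = (1924 − 2194)/[(2194+1924)/2] = -270/2059 ≈ -0.1311.
%ΔM = (15,804 − 25,000)/[(25,000+15,804)/2] = -9196/20402 ≈ -0.4507.
E_I = %ΔQ/%ΔM ≈ 0.291.
E_I ∈ (0,1): normal good (necessity).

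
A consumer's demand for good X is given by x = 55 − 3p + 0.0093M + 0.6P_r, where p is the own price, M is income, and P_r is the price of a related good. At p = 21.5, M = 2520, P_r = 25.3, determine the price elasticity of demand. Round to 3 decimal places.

First evaluate x: 55 − 3(21.5) + 0.0093(2520) + 0.6(25.3) = 55 − 64.5 + 23.436 + 15.18 = 29.116.
∂x/∂p = −3, so E_p = (−3)·(21.5/29.116) ≈ -2.215.
|E_p| > 1: demand is elastic.

-2.215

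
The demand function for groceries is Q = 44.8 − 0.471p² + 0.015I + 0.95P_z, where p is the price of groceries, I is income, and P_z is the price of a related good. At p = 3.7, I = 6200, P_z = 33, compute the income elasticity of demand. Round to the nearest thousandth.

0.572

Evaluating quantity at (p, I, P_z) gives Q = 44.8 − 0.471(3.7)² + 0.015(6200) + 0.95(33) = 44.8 − 6.448 + 93 + 31.35 = 162.702.
∂Q/∂I = +0.015, so E_I = 0.015·(6200/162.702) ≈ 0.572.
E_I ∈ (0,1): normal good (necessity).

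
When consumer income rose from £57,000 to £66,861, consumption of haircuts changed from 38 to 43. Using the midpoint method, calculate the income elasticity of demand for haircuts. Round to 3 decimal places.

0.775

%ΔQ = (43 − 38)/[(38+43)/2] = 5/40.5 ≈ 0.1235.
%ΔI = (66,861 − 57,000)/[(57,000+66,861)/2] = 9861/61930.5 ≈ 0.1592.
E_I = %ΔQ/%ΔI ≈ 0.775.
E_I ∈ (0,1): normal good (necessity).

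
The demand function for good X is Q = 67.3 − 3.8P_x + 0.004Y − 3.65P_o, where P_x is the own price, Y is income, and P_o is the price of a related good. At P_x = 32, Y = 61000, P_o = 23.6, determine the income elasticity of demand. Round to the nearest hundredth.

2.36

Evaluating quantity at (P_x, Y, P_o) gives Q = 67.3 − 3.8(32) + 0.004(61000) − 3.65(23.6) = 67.3 − 121.6 + 244 − 86.14 = 103.56.
∂Q/∂Y = +0.004, so E_I = 0.004·(61000/103.56) ≈ 2.36.
E_I > 1: normal good (luxury).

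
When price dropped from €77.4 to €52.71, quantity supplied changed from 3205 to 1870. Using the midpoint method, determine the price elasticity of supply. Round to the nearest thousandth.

%ΔQ = (1870 − 3205)/[(3205 + 1870)/2] = -1335/2537.5 ≈ -0.5261.
%Δp = (52.71 − 77.4)/[(77.4 + 52.71)/2] = -24.69/65.055 ≈ -0.3795.
Arc elasticity E = %ΔQ/%Δp ≈ -0.5261/-0.3795 ≈ 1.386.
|E| > 1: supply is elastic over this range.

1.386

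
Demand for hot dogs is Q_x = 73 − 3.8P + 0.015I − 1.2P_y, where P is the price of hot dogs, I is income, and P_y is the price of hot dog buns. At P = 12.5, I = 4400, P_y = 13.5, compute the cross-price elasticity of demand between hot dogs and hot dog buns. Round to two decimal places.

-0.22

First evaluate Q_x: 73 − 3.8(12.5) + 0.015(4400) − 1.2(13.5) = 73 − 47.5 + 66 − 16.2 = 75.3.
∂Q_x/∂P_y = −1.2, so E_xy = -1.2·(13.5/75.3) ≈ -0.22.
E_xy < 0: the goods are complements.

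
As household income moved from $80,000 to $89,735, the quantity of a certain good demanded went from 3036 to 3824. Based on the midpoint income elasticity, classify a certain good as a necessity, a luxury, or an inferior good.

%ΔQ = (3824 − 3036)/[(3036+3824)/2] = 788/3430 ≈ 0.2297.
%ΔY = (89,735 − 80,000)/[(80,000+89,735)/2] = 9735/84867.5 ≈ 0.1147.
E_I = %ΔQ/%ΔY ≈ 2.003.
E_I > 1: normal good (luxury).

luxury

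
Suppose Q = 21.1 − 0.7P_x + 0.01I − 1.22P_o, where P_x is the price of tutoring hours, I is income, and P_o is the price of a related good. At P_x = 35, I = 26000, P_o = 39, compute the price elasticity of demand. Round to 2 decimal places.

-0.12

At the given point, Q = 21.1 − 0.7(35) + 0.01(26000) − 1.22(39) = 21.1 − 24.5 + 260 − 47.58 = 209.02.
∂Q/∂P_x = −0.7, so E_p = (−0.7)·(35/209.02) ≈ -0.12.
|E_p| < 1: demand is inelastic.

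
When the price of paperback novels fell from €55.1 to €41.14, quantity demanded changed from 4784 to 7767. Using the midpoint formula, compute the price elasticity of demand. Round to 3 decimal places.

-1.638

%ΔQ = (7767 − 4784)/[(4784 + 7767)/2] = 2983/6275.5 ≈ 0.4753.
%ΔP = (41.14 − 55.1)/[(55.1 + 41.14)/2] = -13.96/48.12 ≈ -0.2901.
Arc elasticity E = %ΔQ/%ΔP ≈ 0.4753/-0.2901 ≈ -1.638.
|E| > 1: demand is elastic over this range.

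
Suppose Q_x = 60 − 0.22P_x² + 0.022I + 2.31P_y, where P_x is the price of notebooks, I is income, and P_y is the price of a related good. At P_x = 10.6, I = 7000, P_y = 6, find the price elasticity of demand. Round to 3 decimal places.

First evaluate Q_x: 60 − 0.22(10.6)² + 0.022(7000) + 2.31(6) = 60 − 24.7192 + 154 + 13.86 = 203.1408.
∂Q_x/∂P_x = −2·0.22·P_x = -4.664, so E_p = -4.664·(10.6/203.1408) ≈ -0.243.
|E_p| < 1: demand is inelastic.

-0.243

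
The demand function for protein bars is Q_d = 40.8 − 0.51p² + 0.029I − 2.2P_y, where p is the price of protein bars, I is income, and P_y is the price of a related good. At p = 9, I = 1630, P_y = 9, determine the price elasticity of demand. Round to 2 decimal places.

-3.06

Evaluating quantity at (p, I, P_y) gives Q_d = 40.8 − 0.51(9)² + 0.029(1630) − 2.2(9) = 40.8 − 41.31 + 47.27 − 19.8 = 26.96.
∂Q_d/∂p = −2·0.51·p = -9.18, so E_p = -9.18·(9/26.96) ≈ -3.06.
|E_p| > 1: demand is elastic.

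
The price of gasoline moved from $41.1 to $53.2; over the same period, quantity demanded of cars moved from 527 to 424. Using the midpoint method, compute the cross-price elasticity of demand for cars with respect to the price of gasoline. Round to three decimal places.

%ΔQ_x = (424 − 527)/[(527+424)/2] = -103/475.5 ≈ -0.2166.
%ΔP_y = (53.2 − 41.1)/[(41.1+53.2)/2] ≈ 0.2566.
E_xy = -0.2166/0.2566 ≈ -0.844.
E_xy < 0, so cars and gasoline are complements.

-0.844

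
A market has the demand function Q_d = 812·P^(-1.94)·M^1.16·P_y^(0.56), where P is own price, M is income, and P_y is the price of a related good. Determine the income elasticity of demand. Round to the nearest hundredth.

For a Cobb–Douglas (constant-elasticity) form Q_d = A·M^α·…, the elasticity with respect to M equals the exponent α at every point.
Here the exponent on M is 1.16, so the income elasticity of demand is 1.16.

1.16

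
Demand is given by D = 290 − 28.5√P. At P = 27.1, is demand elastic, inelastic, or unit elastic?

At P = 27.1, D = 141.6357.
dD/dP = −28.5/(2√P) = −28.5/(2·5.2058).
Point elasticity E = (dD/dP)·(P/D) = -2.7373 × 27.1/141.6357 ≈ -0.524.
|E| ≈ 0.524 < 1, so demand is inelastic.

inelastic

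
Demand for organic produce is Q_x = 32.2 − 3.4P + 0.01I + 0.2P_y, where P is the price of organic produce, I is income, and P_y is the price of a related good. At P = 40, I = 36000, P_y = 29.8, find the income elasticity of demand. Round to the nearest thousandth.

Evaluating quantity at (P, I, P_y) gives Q_x = 32.2 − 3.4(40) + 0.01(36000) + 0.2(29.8) = 32.2 − 136 + 360 + 5.96 = 262.16.
∂Q_x/∂I = +0.01, so E_I = 0.01·(36000/262.16) ≈ 1.373.
E_I > 1: normal good (luxury).

1.373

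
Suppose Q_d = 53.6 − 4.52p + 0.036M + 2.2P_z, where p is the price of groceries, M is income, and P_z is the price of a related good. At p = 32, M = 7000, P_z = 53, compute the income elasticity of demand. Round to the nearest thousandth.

Q_d = 53.6 − 4.52(32) + 0.036(7000) + 2.2(53) = 53.6 − 144.64 + 252 + 116.6 = 277.56.
∂Q_d/∂M = +0.036, so E_I = 0.036·(7000/277.56) ≈ 0.908.
E_I ∈ (0,1): normal good (necessity).

0.908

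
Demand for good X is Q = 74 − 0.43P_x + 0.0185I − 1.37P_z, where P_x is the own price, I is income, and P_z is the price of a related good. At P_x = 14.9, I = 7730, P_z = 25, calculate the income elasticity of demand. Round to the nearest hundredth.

0.81

Substituting, Q = 74 − 0.43(14.9) + 0.0185(7730) − 1.37(25) = 74 − 6.407 + 143.005 − 34.25 = 176.348.
∂Q/∂I = +0.0185, so E_I = 0.0185·(7730/176.348) ≈ 0.81.
E_I ∈ (0,1): normal good (necessity).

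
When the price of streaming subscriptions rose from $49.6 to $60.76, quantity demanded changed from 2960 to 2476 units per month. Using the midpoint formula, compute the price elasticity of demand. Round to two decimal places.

%ΔQ = (2476 − 2960)/[(2960 + 2476)/2] = -484/2718 ≈ -0.1781.
%ΔP = (60.76 − 49.6)/[(49.6 + 60.76)/2] = 11.16/55.18 ≈ 0.2022.
Arc elasticity E = %ΔQ/%ΔP ≈ -0.1781/0.2022 ≈ -0.88.
|E| < 1: demand is inelastic over this range.

-0.88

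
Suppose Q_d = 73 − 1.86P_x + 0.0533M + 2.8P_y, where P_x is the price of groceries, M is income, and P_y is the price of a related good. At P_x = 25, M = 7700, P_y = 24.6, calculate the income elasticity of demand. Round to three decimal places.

0.811

Substituting, Q_d = 73 − 1.86(25) + 0.0533(7700) + 2.8(24.6) = 73 − 46.5 + 410.41 + 68.88 = 505.79.
∂Q_d/∂M = +0.0533, so E_I = 0.0533·(7700/505.79) ≈ 0.811.
E_I ∈ (0,1): normal good (necessity).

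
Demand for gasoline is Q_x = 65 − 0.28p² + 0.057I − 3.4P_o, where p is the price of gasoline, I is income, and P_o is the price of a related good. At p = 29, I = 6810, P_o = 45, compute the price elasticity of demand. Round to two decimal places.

Evaluating quantity at (p, I, P_o) gives Q_x = 65 − 0.28(29)² + 0.057(6810) − 3.4(45) = 65 − 235.48 + 388.17 − 153 = 64.69.
∂Q_x/∂p = −2·0.28·p = -16.24, so E_p = -16.24·(29/64.69) ≈ -7.28.
|E_p| > 1: demand is elastic.

-7.28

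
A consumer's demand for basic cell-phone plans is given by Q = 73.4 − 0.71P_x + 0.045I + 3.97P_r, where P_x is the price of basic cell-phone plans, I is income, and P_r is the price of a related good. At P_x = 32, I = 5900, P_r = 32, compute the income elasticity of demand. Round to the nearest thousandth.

0.599

At the given point, Q = 73.4 − 0.71(32) + 0.045(5900) + 3.97(32) = 73.4 − 22.72 + 265.5 + 127.04 = 443.22.
∂Q/∂I = +0.045, so E_I = 0.045·(5900/443.22) ≈ 0.599.
E_I ∈ (0,1): normal good (necessity).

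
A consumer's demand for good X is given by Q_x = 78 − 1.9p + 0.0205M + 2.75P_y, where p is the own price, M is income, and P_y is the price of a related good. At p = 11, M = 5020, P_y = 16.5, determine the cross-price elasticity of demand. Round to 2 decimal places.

First evaluate Q_x: 78 − 1.9(11) + 0.0205(5020) + 2.75(16.5) = 78 − 20.9 + 102.91 + 45.375 = 205.385.
∂Q_x/∂P_y = +2.75, so E_xy = 2.75·(16.5/205.385) ≈ 0.22.
E_xy > 0: the goods are substitutes.

0.22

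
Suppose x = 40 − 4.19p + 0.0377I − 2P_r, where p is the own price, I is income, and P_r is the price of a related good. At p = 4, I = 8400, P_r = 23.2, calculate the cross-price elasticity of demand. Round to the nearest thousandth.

-0.158

First evaluate x: 40 − 4.19(4) + 0.0377(8400) − 2(23.2) = 40 − 16.76 + 316.68 − 46.4 = 293.52.
∂x/∂P_r = −2, so E_xy = -2·(23.2/293.52) ≈ -0.158.
E_xy < 0: the goods are complements.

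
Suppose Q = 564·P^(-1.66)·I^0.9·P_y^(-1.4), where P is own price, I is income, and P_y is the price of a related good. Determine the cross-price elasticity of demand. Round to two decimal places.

-1.40

For a Cobb–Douglas (constant-elasticity) form Q = A·P_y^α·…, the elasticity with respect to P_y equals the exponent α at every point.
Here the exponent on P_y is -1.4, so the cross-price elasticity of demand is -1.40.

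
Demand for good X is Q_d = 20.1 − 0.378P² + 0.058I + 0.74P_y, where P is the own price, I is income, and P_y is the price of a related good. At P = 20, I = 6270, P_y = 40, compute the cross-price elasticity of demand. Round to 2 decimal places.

First evaluate Q_d: 20.1 − 0.378(20)² + 0.058(6270) + 0.74(40) = 20.1 − 151.2 + 363.66 + 29.6 = 262.16.
∂Q_d/∂P_y = +0.74, so E_xy = 0.74·(40/262.16) ≈ 0.11.
E_xy > 0: the goods are substitutes.

0.11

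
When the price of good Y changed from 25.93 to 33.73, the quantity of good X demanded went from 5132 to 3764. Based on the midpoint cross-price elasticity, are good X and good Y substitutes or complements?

complements

%ΔQ_x = (3764 − 5132)/[(5132+3764)/2] = -1368/4448 ≈ -0.3076.
%ΔP_y = (33.73 − 25.93)/[(25.93+33.73)/2] ≈ 0.2615.
E_xy = -0.3076/0.2615 ≈ -1.176.
E_xy < 0, so the goods are complements.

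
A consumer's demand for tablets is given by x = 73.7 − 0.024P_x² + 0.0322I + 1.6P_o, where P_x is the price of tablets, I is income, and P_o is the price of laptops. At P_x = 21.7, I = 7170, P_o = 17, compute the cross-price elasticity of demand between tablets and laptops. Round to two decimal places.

Evaluating quantity at (P_x, I, P_o) gives x = 73.7 − 0.024(21.7)² + 0.0322(7170) + 1.6(17) = 73.7 − 11.3014 + 230.874 + 27.2 = 320.4726.
∂x/∂P_o = +1.6, so E_xy = 1.6·(17/320.4726) ≈ 0.08.
E_xy > 0: the goods are substitutes.

0.08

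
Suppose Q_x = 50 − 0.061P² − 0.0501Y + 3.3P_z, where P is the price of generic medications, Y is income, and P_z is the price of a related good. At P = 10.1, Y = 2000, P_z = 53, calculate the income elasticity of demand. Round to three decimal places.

-0.846

First evaluate Q_x: 50 − 0.061(10.1)² − 0.0501(2000) + 3.3(53) = 50 − 6.2226 − 100.2 + 174.9 = 118.4774.
∂Q_x/∂Y = −0.0501, so E_I = -0.0501·(2000/118.4774) ≈ -0.846.
E_I < 0: inferior good.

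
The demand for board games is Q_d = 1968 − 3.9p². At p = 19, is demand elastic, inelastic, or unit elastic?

At p = 19, Q_d = 560.1.
dQ_d/dp = −2·3.9·p = −148.2.
Point elasticity E = (dQ_d/dp)·(p/Q_d) = -148.2 × 19/560.1 ≈ -5.027.
|E| ≈ 5.027 > 1, so demand is elastic.

elastic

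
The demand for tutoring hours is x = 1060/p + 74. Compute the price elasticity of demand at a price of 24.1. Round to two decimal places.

At p = 24.1, x = 117.9834.
dx/dp = −1060/p² = −1.825.
Point elasticity E = (dx/dp)·(p/x) = -1.825 × 24.1/117.9834 ≈ -0.37.
|E| < 1, so demand is inelastic at this price.

-0.37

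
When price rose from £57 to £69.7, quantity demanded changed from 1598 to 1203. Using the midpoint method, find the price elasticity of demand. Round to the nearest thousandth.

%Δq = (1203 − 1598)/[(1598 + 1203)/2] = -395/1400.5 ≈ -0.2820.
%Δp = (69.7 − 57)/[(57 + 69.7)/2] = 12.7/63.35 ≈ 0.2005.
Arc elasticity E = %Δq/%Δp ≈ -0.2820/0.2005 ≈ -1.407.
|E| > 1: demand is elastic over this range.

-1.407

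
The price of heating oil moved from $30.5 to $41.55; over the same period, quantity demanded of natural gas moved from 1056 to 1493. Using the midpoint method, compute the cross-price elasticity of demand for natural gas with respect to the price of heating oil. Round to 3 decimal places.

1.118

%ΔQ_x = (1493 − 1056)/[(1056+1493)/2] = 437/1274.5 ≈ 0.3429.
%ΔP_y = (41.55 − 30.5)/[(30.5+41.55)/2] ≈ 0.3067.
E_xy = 0.3429/0.3067 ≈ 1.118.
E_xy > 0, so natural gas and heating oil are substitutes.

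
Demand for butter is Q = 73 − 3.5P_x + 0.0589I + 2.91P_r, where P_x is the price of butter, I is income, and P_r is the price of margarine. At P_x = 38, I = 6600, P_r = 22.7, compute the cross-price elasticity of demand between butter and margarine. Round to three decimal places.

0.167

First evaluate Q: 73 − 3.5(38) + 0.0589(6600) + 2.91(22.7) = 73 − 133 + 388.74 + 66.057 = 394.797.
∂Q/∂P_r = +2.91, so E_xy = 2.91·(22.7/394.797) ≈ 0.167.
E_xy > 0: the goods are substitutes.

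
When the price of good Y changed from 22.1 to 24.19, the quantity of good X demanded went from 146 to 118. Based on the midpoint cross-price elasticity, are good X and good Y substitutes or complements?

complements

%ΔQ_x = (118 − 146)/[(146+118)/2] = -28/132 ≈ -0.2121.
%ΔP_y = (24.19 − 22.1)/[(22.1+24.19)/2] ≈ 0.0903.
E_xy = -0.2121/0.0903 ≈ -2.349.
E_xy < 0, so the goods are complements.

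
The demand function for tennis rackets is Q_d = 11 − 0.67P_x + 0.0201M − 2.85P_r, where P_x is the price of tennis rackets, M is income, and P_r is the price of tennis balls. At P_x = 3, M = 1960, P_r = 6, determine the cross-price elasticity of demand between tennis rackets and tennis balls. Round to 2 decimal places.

-0.55

At the given point, Q_d = 11 − 0.67(3) + 0.0201(1960) − 2.85(6) = 11 − 2.01 + 39.396 − 17.1 = 31.286.
∂Q_d/∂P_r = −2.85, so E_xy = -2.85·(6/31.286) ≈ -0.55.
E_xy < 0: the goods are complements.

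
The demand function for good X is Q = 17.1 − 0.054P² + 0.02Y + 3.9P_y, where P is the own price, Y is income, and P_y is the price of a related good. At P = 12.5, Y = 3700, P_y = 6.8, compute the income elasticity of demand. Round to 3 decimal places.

At the given point, Q = 17.1 − 0.054(12.5)² + 0.02(3700) + 3.9(6.8) = 17.1 − 8.4375 + 74 + 26.52 = 109.1825.
∂Q/∂Y = +0.02, so E_I = 0.02·(3700/109.1825) ≈ 0.678.
E_I ∈ (0,1): normal good (necessity).

0.678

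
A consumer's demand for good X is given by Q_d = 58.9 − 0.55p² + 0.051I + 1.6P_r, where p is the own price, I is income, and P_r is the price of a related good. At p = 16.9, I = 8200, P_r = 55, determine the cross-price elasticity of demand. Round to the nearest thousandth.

0.216

Q_d = 58.9 − 0.55(16.9)² + 0.051(8200) + 1.6(55) = 58.9 − 157.0855 + 418.2 + 88 = 408.0145.
∂Q_d/∂P_r = +1.6, so E_xy = 1.6·(55/408.0145) ≈ 0.216.
E_xy > 0: the goods are substitutes.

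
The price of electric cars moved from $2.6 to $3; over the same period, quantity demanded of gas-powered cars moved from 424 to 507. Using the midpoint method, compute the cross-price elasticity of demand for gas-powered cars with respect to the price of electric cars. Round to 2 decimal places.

%ΔQ_x = (507 − 424)/[(424+507)/2] = 83/465.5 ≈ 0.1783.
%ΔP_y = (3 − 2.6)/[(2.6+3)/2] ≈ 0.1429.
E_xy = 0.1783/0.1429 ≈ 1.25.
E_xy > 0, so gas-powered cars and electric cars are substitutes.

1.25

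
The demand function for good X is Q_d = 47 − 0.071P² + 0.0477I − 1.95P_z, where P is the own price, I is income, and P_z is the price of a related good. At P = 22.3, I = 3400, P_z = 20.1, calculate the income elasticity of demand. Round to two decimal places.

1.20

Q_d = 47 − 0.071(22.3)² + 0.0477(3400) − 1.95(20.1) = 47 − 35.3076 + 162.18 − 39.195 = 134.6774.
∂Q_d/∂I = +0.0477, so E_I = 0.0477·(3400/134.6774) ≈ 1.20.
E_I > 1: normal good (luxury).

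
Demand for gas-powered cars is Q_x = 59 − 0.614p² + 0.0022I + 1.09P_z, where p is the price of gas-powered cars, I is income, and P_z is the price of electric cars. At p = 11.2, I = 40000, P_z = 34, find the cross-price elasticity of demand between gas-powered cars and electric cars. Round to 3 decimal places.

At the given point, Q_x = 59 − 0.614(11.2)² + 0.0022(40000) + 1.09(34) = 59 − 77.0202 + 88 + 37.06 = 107.0398.
∂Q_x/∂P_z = +1.09, so E_xy = 1.09·(34/107.0398) ≈ 0.346.
E_xy > 0: the goods are substitutes.

0.346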